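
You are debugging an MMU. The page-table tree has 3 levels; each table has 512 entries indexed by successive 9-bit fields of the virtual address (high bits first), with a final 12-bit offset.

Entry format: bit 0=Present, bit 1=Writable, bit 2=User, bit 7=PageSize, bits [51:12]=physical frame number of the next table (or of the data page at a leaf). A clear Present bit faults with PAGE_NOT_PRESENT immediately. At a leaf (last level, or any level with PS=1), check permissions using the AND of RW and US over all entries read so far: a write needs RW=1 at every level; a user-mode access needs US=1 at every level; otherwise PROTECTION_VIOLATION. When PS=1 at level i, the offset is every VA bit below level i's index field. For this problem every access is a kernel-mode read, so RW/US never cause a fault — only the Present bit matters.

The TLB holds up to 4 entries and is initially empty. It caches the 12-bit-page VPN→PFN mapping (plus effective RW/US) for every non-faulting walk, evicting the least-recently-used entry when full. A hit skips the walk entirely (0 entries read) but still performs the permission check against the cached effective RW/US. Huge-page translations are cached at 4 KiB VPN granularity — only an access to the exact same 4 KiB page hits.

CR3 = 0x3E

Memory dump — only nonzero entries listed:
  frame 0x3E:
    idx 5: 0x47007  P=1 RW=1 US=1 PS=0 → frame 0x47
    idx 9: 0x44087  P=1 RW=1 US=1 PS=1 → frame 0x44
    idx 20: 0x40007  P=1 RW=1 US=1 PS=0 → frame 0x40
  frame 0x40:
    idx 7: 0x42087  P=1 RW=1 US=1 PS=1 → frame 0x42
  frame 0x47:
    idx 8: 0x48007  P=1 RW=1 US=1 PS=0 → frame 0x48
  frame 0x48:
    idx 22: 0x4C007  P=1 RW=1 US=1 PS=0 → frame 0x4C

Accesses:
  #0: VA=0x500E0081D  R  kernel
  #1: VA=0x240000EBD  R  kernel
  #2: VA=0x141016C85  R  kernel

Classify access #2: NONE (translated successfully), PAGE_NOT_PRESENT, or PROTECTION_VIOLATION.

Trace:
#0 VA=0x500E0081D (r,kernel):
  L0: frame=0x3E idx=20 entry=0x40007 [P=1 RW=1 US=1 PS=0]
  L1: frame=0x40 idx=7 entry=0x42087 [P=1 RW=1 US=1 PS=1]
  ⇒ phys 0x4281D (huge @L1)  [2 reads]
#1 VA=0x240000EBD (r,kernel):
  L0: frame=0x3E idx=9 entry=0x44087 [P=1 RW=1 US=1 PS=1]
  ⇒ phys 0x44EBD (huge @L0)  [1 reads]
#2 VA=0x141016C85 (r,kernel):
  L0: frame=0x3E idx=5 entry=0x47007 [P=1 RW=1 US=1 PS=0]
  L1: frame=0x47 idx=8 entry=0x48007 [P=1 RW=1 US=1 PS=0]
  L2: frame=0x48 idx=22 entry=0x4C007 [P=1 RW=1 US=1 PS=0]
  ⇒ phys 0x4CC85  [3 reads]

Access #2 fault: NONE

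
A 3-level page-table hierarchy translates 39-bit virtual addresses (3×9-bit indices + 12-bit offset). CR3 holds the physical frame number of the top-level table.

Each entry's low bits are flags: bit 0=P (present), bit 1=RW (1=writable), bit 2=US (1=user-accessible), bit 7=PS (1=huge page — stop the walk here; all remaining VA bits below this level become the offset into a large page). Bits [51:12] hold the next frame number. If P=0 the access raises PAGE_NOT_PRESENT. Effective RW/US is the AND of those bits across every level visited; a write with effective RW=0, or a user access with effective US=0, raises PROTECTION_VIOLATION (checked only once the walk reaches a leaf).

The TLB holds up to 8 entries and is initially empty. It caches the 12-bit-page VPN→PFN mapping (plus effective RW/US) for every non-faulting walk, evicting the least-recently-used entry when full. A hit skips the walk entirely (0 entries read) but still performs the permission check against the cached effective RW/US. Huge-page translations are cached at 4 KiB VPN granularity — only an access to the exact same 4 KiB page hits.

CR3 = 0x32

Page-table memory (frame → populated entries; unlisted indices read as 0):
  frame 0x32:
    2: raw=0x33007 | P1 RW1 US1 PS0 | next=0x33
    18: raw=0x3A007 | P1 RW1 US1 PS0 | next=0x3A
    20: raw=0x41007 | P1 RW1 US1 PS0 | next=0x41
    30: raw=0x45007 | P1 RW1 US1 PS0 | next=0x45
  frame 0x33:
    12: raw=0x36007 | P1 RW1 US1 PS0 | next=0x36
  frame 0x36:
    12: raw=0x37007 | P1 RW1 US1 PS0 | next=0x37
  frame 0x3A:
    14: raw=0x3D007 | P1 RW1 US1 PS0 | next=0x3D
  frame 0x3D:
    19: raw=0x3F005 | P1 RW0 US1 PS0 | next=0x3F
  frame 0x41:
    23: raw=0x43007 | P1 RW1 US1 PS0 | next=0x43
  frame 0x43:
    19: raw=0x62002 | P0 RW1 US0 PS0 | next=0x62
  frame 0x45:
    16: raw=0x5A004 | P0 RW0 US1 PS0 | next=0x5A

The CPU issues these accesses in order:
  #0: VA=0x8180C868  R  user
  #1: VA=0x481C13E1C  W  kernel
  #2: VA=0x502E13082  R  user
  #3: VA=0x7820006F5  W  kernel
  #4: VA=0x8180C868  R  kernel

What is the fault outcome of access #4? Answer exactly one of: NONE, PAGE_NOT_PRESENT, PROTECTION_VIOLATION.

Per-access translation:
#0 VA=0x8180C868 (r,user):
  lvl0: tbl 0x32, slot 2 ⇒ 0x33007 (P1/RW1/US1/PS0)
  lvl1: tbl 0x33, slot 12 ⇒ 0x36007 (P1/RW1/US1/PS0)
  lvl2: tbl 0x36, slot 12 ⇒ 0x37007 (P1/RW1/US1/PS0)
  → PA=0x37868  (3 entries read)
#1 VA=0x481C13E1C (w,kernel):
  lvl0: tbl 0x32, slot 18 ⇒ 0x3A007 (P1/RW1/US1/PS0)
  lvl1: tbl 0x3A, slot 14 ⇒ 0x3D007 (P1/RW1/US1/PS0)
  lvl2: tbl 0x3D, slot 19 ⇒ 0x3F005 (P1/RW0/US1/PS0)
  → PROTECTION_VIOLATION  (3 entries read)
#2 VA=0x502E13082 (r,user):
  lvl0: tbl 0x32, slot 20 ⇒ 0x41007 (P1/RW1/US1/PS0)
  lvl1: tbl 0x41, slot 23 ⇒ 0x43007 (P1/RW1/US1/PS0)
  lvl2: tbl 0x43, slot 19 ⇒ 0x62002 (P0/RW1/US0/PS0)
  → PAGE_NOT_PRESENT  (3 entries read)
#3 VA=0x7820006F5 (w,kernel):
  lvl0: tbl 0x32, slot 30 ⇒ 0x45007 (P1/RW1/US1/PS0)
  lvl1: tbl 0x45, slot 16 ⇒ 0x5A004 (P0/RW0/US1/PS0)
  → PAGE_NOT_PRESENT  (2 entries read)
#4 VA=0x8180C868 (r,kernel):
  TLB hit vpn=0x8180C → PA=0x37868

Access #4 fault: NONE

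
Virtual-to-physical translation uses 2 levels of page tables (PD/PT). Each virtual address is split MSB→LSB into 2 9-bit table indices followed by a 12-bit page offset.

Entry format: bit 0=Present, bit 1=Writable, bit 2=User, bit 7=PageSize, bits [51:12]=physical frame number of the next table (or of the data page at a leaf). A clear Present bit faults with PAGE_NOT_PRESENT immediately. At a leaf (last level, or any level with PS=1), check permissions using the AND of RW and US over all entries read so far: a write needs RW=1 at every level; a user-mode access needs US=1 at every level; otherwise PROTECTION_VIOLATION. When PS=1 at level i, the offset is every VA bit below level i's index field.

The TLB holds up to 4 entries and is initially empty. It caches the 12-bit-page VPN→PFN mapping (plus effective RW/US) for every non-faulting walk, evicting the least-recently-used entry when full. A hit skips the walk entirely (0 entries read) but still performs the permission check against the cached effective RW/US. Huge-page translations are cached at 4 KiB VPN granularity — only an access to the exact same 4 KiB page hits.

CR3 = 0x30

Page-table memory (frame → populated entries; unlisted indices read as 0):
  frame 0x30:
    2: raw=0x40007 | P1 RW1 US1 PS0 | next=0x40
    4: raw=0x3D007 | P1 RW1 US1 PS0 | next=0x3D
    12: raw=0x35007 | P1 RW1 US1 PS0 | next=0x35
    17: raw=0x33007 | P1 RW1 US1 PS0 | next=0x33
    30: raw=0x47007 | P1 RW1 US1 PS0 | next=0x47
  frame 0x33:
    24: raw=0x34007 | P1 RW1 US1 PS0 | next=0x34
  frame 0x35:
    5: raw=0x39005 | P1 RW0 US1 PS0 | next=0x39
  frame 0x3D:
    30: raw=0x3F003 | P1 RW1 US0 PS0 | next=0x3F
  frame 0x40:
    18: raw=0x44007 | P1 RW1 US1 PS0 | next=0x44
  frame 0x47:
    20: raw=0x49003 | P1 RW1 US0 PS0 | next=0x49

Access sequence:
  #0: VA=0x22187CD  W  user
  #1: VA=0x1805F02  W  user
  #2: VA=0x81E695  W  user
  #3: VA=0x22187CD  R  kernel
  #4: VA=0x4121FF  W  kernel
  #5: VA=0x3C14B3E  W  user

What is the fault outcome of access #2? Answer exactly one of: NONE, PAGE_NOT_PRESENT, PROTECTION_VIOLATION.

Walk each access:
#0 VA=0x22187CD (w,user):
  lvl0: tbl 0x30, slot 17 ⇒ 0x33007 (P1/RW1/US1/PS0)
  lvl1: tbl 0x33, slot 24 ⇒ 0x34007 (P1/RW1/US1/PS0)
  ⇒ phys 0x347CD  [2 reads]
#1 VA=0x1805F02 (w,user):
  lvl0: tbl 0x30, slot 12 ⇒ 0x35007 (P1/RW1/US1/PS0)
  lvl1: tbl 0x35, slot 5 ⇒ 0x39005 (P1/RW0/US1/PS0)
  → PROTECTION_VIOLATION  (2 entries read)
#2 VA=0x81E695 (w,user):
  lvl0: tbl 0x30, slot 4 ⇒ 0x3D007 (P1/RW1/US1/PS0)
  lvl1: tbl 0x3D, slot 30 ⇒ 0x3F003 (P1/RW1/US0/PS0)
  → PROTECTION_VIOLATION  (2 entries read)
#3 VA=0x22187CD (r,kernel):
  TLB hit vpn=0x2218 → PA=0x347CD
#4 VA=0x4121FF (w,kernel):
  lvl0: tbl 0x30, slot 2 ⇒ 0x40007 (P1/RW1/US1/PS0)
  lvl1: tbl 0x40, slot 18 ⇒ 0x44007 (P1/RW1/US1/PS0)
  ⇒ phys 0x441FF  [2 reads]
#5 VA=0x3C14B3E (w,user):
  lvl0: tbl 0x30, slot 30 ⇒ 0x47007 (P1/RW1/US1/PS0)
  lvl1: tbl 0x47, slot 20 ⇒ 0x49003 (P1/RW1/US0/PS0)
  → PROTECTION_VIOLATION  (2 entries read)

Access #2 fault: PROTECTION_VIOLATION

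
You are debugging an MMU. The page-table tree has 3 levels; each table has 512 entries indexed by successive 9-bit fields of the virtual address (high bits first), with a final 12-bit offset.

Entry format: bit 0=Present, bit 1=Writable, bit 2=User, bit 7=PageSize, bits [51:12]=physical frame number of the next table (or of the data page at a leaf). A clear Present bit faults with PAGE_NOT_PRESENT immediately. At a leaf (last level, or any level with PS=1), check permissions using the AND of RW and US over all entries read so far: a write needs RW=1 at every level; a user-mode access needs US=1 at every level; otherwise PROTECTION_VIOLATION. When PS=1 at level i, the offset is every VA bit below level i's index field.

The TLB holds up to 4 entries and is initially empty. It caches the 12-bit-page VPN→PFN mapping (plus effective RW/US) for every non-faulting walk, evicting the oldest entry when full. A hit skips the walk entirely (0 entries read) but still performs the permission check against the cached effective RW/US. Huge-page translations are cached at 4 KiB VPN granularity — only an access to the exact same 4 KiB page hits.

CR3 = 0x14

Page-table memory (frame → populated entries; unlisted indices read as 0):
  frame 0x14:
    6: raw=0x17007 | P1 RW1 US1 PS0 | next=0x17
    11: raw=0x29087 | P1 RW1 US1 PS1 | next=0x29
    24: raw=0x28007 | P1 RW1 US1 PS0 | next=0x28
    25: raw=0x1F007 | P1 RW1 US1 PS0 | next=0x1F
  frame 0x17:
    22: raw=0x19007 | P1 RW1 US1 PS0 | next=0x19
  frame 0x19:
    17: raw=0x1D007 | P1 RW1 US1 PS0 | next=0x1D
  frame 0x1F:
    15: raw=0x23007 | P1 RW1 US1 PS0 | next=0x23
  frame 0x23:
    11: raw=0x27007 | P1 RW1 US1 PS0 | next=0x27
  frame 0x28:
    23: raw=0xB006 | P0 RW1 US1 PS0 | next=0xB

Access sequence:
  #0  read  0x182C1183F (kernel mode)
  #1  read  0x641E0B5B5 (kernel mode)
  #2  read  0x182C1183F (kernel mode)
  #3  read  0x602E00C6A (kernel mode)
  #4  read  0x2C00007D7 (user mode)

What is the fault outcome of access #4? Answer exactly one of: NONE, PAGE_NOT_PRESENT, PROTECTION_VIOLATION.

Trace:
#0 VA=0x182C1183F (r,kernel):
  [0] read 0x14 idx=6: raw=0x17007 flags P=1 W=1 U=1 S=0
  [1] read 0x17 idx=22: raw=0x19007 flags P=1 W=1 U=1 S=0
  [2] read 0x19 idx=17: raw=0x1D007 flags P=1 W=1 U=1 S=0
  ✓ 0x1D83F  — 3 lookups
#1 VA=0x641E0B5B5 (r,kernel):
  [0] read 0x14 idx=25: raw=0x1F007 flags P=1 W=1 U=1 S=0
  [1] read 0x1F idx=15: raw=0x23007 flags P=1 W=1 U=1 S=0
  [2] read 0x23 idx=11: raw=0x27007 flags P=1 W=1 U=1 S=0
  ✓ 0x275B5  — 3 lookups
#2 VA=0x182C1183F (r,kernel):
  TLB hit vpn=0x182C11 → PA=0x1D83F
#3 VA=0x602E00C6A (r,kernel):
  [0] read 0x14 idx=24: raw=0x28007 flags P=1 W=1 U=1 S=0
  [1] read 0x28 idx=23: raw=0xB006 flags P=0 W=1 U=1 S=0
  ✗ PAGE_NOT_PRESENT  [2 reads]
#4 VA=0x2C00007D7 (r,user):
  [0] read 0x14 idx=11: raw=0x29087 flags P=1 W=1 U=1 S=1
  ✓ 0x297D7 (huge @L0)  — 1 lookups

Access #4 fault: NONE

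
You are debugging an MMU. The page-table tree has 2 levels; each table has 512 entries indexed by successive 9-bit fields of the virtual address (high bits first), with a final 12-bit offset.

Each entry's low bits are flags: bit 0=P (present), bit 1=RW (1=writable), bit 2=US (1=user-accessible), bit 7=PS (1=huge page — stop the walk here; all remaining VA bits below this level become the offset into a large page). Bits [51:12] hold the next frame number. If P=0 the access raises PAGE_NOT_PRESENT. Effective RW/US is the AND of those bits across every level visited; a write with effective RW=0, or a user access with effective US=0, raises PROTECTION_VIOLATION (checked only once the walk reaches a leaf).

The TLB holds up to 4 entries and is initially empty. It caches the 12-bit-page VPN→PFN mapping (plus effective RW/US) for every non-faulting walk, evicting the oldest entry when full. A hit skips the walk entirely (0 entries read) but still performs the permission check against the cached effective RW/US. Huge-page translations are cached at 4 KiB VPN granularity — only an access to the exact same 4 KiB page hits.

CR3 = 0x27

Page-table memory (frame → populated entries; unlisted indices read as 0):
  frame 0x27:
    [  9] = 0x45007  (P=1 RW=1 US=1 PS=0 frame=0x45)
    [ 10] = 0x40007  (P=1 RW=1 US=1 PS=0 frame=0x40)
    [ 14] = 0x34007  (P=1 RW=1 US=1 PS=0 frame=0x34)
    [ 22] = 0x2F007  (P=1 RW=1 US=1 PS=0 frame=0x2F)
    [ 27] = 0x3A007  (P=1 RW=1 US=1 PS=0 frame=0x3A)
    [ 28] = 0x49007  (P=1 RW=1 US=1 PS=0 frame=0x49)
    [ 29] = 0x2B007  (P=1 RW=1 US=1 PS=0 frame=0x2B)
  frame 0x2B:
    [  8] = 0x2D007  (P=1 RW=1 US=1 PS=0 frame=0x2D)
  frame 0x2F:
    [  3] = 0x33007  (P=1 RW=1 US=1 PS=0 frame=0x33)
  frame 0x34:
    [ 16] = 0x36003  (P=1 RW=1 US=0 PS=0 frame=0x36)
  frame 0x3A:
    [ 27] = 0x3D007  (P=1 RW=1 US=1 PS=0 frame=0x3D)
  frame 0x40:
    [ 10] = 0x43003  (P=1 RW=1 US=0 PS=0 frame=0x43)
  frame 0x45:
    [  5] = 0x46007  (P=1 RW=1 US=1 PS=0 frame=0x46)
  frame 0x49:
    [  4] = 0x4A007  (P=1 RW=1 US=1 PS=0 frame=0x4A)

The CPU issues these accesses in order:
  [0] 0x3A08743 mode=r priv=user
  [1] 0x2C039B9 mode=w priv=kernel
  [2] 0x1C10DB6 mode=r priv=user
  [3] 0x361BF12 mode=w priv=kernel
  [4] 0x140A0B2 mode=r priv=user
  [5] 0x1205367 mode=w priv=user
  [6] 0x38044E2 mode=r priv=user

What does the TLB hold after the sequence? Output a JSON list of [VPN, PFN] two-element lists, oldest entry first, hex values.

Trace:
#0 VA=0x3A08743 (r,user):
  L0 @0x27[29] → 0x2B007  P=1,RW=1,US=1,PS=0
  L1 @0x2B[8] → 0x2D007  P=1,RW=1,US=1,PS=0
  ⇒ phys 0x2D743  [2 reads]
#1 VA=0x2C039B9 (w,kernel):
  L0 @0x27[22] → 0x2F007  P=1,RW=1,US=1,PS=0
  L1 @0x2F[3] → 0x33007  P=1,RW=1,US=1,PS=0
  ⇒ phys 0x339B9  [2 reads]
#2 VA=0x1C10DB6 (r,user):
  L0 @0x27[14] → 0x34007  P=1,RW=1,US=1,PS=0
  L1 @0x34[16] → 0x36003  P=1,RW=1,US=0,PS=0
  → PROTECTION_VIOLATION  (2 entries read)
#3 VA=0x361BF12 (w,kernel):
  L0 @0x27[27] → 0x3A007  P=1,RW=1,US=1,PS=0
  L1 @0x3A[27] → 0x3D007  P=1,RW=1,US=1,PS=0
  ⇒ phys 0x3DF12  [2 reads]
#4 VA=0x140A0B2 (r,user):
  L0 @0x27[10] → 0x40007  P=1,RW=1,US=1,PS=0
  L1 @0x40[10] → 0x43003  P=1,RW=1,US=0,PS=0
  → PROTECTION_VIOLATION  (2 entries read)
#5 VA=0x1205367 (w,user):
  L0 @0x27[9] → 0x45007  P=1,RW=1,US=1,PS=0
  L1 @0x45[5] → 0x46007  P=1,RW=1,US=1,PS=0
  ⇒ phys 0x46367  [2 reads]
#6 VA=0x38044E2 (r,user):
  L0 @0x27[28] → 0x49007  P=1,RW=1,US=1,PS=0
  L1 @0x49[4] → 0x4A007  P=1,RW=1,US=1,PS=0
  ⇒ phys 0x4A4E2  [2 reads]

TLB: [["0x2C03", "0x33"], ["0x361B", "0x3D"], ["0x1205", "0x46"], ["0x3804", "0x4A"]]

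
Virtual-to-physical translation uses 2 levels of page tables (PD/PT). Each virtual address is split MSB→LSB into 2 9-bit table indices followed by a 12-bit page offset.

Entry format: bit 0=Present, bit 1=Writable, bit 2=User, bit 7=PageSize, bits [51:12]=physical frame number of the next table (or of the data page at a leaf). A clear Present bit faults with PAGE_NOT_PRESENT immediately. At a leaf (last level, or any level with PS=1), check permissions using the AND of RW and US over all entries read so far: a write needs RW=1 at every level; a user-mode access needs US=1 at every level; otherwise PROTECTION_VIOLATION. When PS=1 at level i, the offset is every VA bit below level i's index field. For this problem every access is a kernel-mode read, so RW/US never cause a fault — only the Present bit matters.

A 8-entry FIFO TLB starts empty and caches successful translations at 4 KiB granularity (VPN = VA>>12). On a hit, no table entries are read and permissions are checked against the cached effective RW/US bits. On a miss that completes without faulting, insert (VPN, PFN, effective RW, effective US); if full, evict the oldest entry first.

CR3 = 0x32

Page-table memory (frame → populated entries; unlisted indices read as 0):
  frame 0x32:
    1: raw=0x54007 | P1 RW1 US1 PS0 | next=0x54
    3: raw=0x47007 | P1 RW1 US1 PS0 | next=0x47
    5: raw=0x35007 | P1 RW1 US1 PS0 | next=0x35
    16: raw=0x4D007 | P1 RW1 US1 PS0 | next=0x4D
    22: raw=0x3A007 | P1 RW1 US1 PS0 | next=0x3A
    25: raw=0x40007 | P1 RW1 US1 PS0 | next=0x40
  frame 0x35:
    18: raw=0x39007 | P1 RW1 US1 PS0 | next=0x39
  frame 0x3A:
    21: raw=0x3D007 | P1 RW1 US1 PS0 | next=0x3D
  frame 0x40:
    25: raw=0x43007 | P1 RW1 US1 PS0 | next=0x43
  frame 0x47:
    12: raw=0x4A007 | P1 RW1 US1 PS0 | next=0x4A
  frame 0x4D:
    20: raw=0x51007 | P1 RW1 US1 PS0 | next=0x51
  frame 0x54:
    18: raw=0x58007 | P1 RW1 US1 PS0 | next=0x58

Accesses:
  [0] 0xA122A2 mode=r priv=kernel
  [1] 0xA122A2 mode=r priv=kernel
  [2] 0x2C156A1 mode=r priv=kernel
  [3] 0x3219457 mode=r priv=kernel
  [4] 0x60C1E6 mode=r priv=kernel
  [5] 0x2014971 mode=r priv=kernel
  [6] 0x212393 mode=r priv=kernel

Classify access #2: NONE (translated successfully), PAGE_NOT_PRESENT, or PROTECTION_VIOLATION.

Per-access translation:
#0 VA=0xA122A2 (r,kernel):
  lvl0: tbl 0x32, slot 5 ⇒ 0x35007 (P1/RW1/US1/PS0)
  lvl1: tbl 0x35, slot 18 ⇒ 0x39007 (P1/RW1/US1/PS0)
  ✓ 0x392A2  — 2 lookups
#1 VA=0xA122A2 (r,kernel):
  TLB hit vpn=0xA12 → PA=0x392A2
#2 VA=0x2C156A1 (r,kernel):
  lvl0: tbl 0x32, slot 22 ⇒ 0x3A007 (P1/RW1/US1/PS0)
  lvl1: tbl 0x3A, slot 21 ⇒ 0x3D007 (P1/RW1/US1/PS0)
  ✓ 0x3D6A1  — 2 lookups
#3 VA=0x3219457 (r,kernel):
  lvl0: tbl 0x32, slot 25 ⇒ 0x40007 (P1/RW1/US1/PS0)
  lvl1: tbl 0x40, slot 25 ⇒ 0x43007 (P1/RW1/US1/PS0)
  ✓ 0x43457  — 2 lookups
#4 VA=0x60C1E6 (r,kernel):
  lvl0: tbl 0x32, slot 3 ⇒ 0x47007 (P1/RW1/US1/PS0)
  lvl1: tbl 0x47, slot 12 ⇒ 0x4A007 (P1/RW1/US1/PS0)
  ✓ 0x4A1E6  — 2 lookups
#5 VA=0x2014971 (r,kernel):
  lvl0: tbl 0x32, slot 16 ⇒ 0x4D007 (P1/RW1/US1/PS0)
  lvl1: tbl 0x4D, slot 20 ⇒ 0x51007 (P1/RW1/US1/PS0)
  ✓ 0x51971  — 2 lookups
#6 VA=0x212393 (r,kernel):
  lvl0: tbl 0x32, slot 1 ⇒ 0x54007 (P1/RW1/US1/PS0)
  lvl1: tbl 0x54, slot 18 ⇒ 0x58007 (P1/RW1/US1/PS0)
  ✓ 0x58393  — 2 lookups

Access #2 fault: NONE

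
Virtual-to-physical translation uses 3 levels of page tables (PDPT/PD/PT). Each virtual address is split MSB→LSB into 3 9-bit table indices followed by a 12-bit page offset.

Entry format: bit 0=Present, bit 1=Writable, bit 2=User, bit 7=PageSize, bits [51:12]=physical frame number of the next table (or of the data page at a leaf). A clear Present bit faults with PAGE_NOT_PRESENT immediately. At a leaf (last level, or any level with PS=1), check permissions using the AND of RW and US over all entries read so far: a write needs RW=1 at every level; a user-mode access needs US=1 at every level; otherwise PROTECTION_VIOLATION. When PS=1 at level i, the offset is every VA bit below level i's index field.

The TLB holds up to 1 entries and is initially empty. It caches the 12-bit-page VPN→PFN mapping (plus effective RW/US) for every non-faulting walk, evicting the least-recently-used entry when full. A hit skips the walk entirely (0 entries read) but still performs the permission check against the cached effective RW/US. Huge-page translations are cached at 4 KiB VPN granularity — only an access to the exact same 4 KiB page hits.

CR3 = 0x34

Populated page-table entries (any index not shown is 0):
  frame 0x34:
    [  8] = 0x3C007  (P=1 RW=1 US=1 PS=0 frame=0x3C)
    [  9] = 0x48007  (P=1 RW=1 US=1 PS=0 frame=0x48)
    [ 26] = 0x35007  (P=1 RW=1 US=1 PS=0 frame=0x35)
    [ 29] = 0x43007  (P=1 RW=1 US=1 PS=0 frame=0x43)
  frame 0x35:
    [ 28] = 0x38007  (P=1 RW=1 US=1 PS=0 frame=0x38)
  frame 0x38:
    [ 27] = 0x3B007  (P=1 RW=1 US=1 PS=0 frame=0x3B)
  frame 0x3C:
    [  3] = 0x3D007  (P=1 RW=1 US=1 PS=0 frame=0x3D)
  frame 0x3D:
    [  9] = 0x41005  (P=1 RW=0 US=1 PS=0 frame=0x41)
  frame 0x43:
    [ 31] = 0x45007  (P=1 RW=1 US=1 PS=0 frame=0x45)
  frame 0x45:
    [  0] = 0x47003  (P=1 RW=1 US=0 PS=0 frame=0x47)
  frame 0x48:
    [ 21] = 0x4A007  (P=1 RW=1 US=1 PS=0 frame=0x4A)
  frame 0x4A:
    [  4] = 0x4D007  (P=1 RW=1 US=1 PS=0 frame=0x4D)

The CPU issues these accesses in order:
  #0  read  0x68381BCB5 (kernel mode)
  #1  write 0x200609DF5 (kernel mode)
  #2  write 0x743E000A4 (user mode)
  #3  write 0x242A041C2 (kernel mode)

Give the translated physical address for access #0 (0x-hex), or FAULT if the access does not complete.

Walk each access:
#0 VA=0x68381BCB5 (r,kernel):
  L0 @0x34[26] → 0x35007  P=1,RW=1,US=1,PS=0
  L1 @0x35[28] → 0x38007  P=1,RW=1,US=1,PS=0
  L2 @0x38[27] → 0x3B007  P=1,RW=1,US=1,PS=0
  → PA=0x3BCB5  (3 entries read)
#1 VA=0x200609DF5 (w,kernel):
  L0 @0x34[8] → 0x3C007  P=1,RW=1,US=1,PS=0
  L1 @0x3C[3] → 0x3D007  P=1,RW=1,US=1,PS=0
  L2 @0x3D[9] → 0x41005  P=1,RW=0,US=1,PS=0
  → PROTECTION_VIOLATION  (3 entries read)
#2 VA=0x743E000A4 (w,user):
  L0 @0x34[29] → 0x43007  P=1,RW=1,US=1,PS=0
  L1 @0x43[31] → 0x45007  P=1,RW=1,US=1,PS=0
  L2 @0x45[0] → 0x47003  P=1,RW=1,US=0,PS=0
  → PROTECTION_VIOLATION  (3 entries read)
#3 VA=0x242A041C2 (w,kernel):
  L0 @0x34[9] → 0x48007  P=1,RW=1,US=1,PS=0
  L1 @0x48[21] → 0x4A007  P=1,RW=1,US=1,PS=0
  L2 @0x4A[4] → 0x4D007  P=1,RW=1,US=1,PS=0
  → PA=0x4D1C2  (3 entries read)

Access #0 PA: 0x3BCB5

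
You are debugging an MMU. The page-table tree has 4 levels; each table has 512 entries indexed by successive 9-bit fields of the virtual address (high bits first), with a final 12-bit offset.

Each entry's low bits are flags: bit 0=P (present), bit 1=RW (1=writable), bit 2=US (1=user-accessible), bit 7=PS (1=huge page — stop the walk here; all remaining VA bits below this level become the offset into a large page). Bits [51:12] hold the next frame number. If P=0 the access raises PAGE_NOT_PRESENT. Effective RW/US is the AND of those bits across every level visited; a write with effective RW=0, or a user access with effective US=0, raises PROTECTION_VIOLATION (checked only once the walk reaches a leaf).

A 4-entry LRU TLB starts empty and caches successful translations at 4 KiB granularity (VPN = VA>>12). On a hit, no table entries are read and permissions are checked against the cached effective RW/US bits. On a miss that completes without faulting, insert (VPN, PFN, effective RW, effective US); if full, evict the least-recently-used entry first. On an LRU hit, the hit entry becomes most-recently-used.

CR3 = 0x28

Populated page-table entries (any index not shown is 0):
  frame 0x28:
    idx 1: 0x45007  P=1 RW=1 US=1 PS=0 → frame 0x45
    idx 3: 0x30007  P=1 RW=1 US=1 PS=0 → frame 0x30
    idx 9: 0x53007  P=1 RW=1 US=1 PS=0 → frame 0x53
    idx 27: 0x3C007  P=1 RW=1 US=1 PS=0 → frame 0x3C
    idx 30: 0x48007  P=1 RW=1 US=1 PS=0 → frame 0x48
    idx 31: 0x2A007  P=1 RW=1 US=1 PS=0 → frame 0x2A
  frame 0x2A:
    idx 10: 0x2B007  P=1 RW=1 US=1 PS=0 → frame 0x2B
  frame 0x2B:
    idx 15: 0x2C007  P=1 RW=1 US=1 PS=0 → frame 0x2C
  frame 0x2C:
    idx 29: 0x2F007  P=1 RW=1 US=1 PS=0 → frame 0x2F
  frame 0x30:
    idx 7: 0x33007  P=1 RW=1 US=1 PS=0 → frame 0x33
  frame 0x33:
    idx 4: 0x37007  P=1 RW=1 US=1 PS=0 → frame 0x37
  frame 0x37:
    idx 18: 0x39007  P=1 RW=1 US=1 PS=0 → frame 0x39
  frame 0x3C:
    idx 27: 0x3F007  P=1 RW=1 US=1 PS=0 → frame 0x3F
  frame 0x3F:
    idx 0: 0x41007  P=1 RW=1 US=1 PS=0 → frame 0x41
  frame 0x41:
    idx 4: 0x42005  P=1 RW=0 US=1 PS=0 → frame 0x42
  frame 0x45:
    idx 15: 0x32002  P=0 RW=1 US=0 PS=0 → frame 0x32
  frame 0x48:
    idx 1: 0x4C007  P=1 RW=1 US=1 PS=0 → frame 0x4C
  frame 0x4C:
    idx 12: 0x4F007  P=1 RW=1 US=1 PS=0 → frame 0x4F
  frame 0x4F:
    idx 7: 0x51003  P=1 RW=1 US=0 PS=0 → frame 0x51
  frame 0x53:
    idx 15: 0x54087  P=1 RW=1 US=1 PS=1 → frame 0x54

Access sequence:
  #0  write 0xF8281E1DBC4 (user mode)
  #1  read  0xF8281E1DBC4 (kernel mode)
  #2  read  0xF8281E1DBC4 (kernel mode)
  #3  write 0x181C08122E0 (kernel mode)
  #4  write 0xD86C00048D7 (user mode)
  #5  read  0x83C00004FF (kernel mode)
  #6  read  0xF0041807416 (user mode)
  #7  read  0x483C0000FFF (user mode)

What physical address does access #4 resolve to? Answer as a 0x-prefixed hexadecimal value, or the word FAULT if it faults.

Per-access translation:
#0 VA=0xF8281E1DBC4 (w,user):
  L0 @0x28[31] → 0x2A007  P=1,RW=1,US=1,PS=0
  L1 @0x2A[10] → 0x2B007  P=1,RW=1,US=1,PS=0
  L2 @0x2B[15] → 0x2C007  P=1,RW=1,US=1,PS=0
  L3 @0x2C[29] → 0x2F007  P=1,RW=1,US=1,PS=0
  ⇒ phys 0x2FBC4  [4 reads]
#1 VA=0xF8281E1DBC4 (r,kernel):
  TLB hit vpn=0xF8281E1D → PA=0x2FBC4
#2 VA=0xF8281E1DBC4 (r,kernel):
  TLB hit vpn=0xF8281E1D → PA=0x2FBC4
#3 VA=0x181C08122E0 (w,kernel):
  L0 @0x28[3] → 0x30007  P=1,RW=1,US=1,PS=0
  L1 @0x30[7] → 0x33007  P=1,RW=1,US=1,PS=0
  L2 @0x33[4] → 0x37007  P=1,RW=1,US=1,PS=0
  L3 @0x37[18] → 0x39007  P=1,RW=1,US=1,PS=0
  ⇒ phys 0x392E0  [4 reads]
#4 VA=0xD86C00048D7 (w,user):
  L0 @0x28[27] → 0x3C007  P=1,RW=1,US=1,PS=0
  L1 @0x3C[27] → 0x3F007  P=1,RW=1,US=1,PS=0
  L2 @0x3F[0] → 0x41007  P=1,RW=1,US=1,PS=0
  L3 @0x41[4] → 0x42005  P=1,RW=0,US=1,PS=0
  ⇒ fault: PROTECTION_VIOLATION  — 4 lookups
#5 VA=0x83C00004FF (r,kernel):
  L0 @0x28[1] → 0x45007  P=1,RW=1,US=1,PS=0
  L1 @0x45[15] → 0x32002  P=0,RW=1,US=0,PS=0
  ⇒ fault: PAGE_NOT_PRESENT  — 2 lookups
#6 VA=0xF0041807416 (r,user):
  L0 @0x28[30] → 0x48007  P=1,RW=1,US=1,PS=0
  L1 @0x48[1] → 0x4C007  P=1,RW=1,US=1,PS=0
  L2 @0x4C[12] → 0x4F007  P=1,RW=1,US=1,PS=0
  L3 @0x4F[7] → 0x51003  P=1,RW=1,US=0,PS=0
  ⇒ fault: PROTECTION_VIOLATION  — 4 lookups
#7 VA=0x483C0000FFF (r,user):
  L0 @0x28[9] → 0x53007  P=1,RW=1,US=1,PS=0
  L1 @0x53[15] → 0x54087  P=1,RW=1,US=1,PS=1
  ⇒ phys 0x54FFF (huge @L1)  [2 reads]

Access #4 PA: FAULT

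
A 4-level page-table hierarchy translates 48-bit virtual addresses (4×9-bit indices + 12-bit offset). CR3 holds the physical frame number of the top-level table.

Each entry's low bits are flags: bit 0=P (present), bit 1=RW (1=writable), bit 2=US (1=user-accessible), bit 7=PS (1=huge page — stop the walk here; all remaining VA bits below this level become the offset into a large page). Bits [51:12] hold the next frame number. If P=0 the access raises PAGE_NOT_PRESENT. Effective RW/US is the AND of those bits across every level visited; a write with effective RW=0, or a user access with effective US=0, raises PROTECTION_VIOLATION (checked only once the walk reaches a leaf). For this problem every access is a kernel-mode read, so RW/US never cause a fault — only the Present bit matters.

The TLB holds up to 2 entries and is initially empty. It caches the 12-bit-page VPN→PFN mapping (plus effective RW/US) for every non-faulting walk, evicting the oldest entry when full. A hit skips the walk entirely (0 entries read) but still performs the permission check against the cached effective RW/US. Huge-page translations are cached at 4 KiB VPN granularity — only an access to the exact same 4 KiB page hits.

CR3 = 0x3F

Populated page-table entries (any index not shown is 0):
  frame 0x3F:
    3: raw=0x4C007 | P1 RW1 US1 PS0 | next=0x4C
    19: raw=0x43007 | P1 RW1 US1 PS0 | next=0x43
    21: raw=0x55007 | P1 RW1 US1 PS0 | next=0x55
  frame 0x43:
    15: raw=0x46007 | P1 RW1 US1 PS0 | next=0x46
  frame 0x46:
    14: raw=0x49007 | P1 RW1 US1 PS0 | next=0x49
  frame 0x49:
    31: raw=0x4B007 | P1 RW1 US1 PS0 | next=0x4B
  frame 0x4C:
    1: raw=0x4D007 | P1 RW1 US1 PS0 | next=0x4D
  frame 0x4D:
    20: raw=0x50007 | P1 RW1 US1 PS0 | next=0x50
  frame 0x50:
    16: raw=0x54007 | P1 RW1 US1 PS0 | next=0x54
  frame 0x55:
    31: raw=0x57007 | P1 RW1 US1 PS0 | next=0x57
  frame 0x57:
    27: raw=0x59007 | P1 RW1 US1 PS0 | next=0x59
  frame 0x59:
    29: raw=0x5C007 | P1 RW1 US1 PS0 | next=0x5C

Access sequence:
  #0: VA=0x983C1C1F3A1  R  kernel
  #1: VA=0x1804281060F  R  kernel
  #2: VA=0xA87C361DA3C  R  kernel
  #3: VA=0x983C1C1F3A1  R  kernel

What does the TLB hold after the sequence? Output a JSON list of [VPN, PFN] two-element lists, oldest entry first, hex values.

Walk each access:
#0 VA=0x983C1C1F3A1 (r,kernel):
  L0: frame=0x3F idx=19 entry=0x43007 [P=1 RW=1 US=1 PS=0]
  L1: frame=0x43 idx=15 entry=0x46007 [P=1 RW=1 US=1 PS=0]
  L2: frame=0x46 idx=14 entry=0x49007 [P=1 RW=1 US=1 PS=0]
  L3: frame=0x49 idx=31 entry=0x4B007 [P=1 RW=1 US=1 PS=0]
  ⇒ phys 0x4B3A1  [4 reads]
#1 VA=0x1804281060F (r,kernel):
  L0: frame=0x3F idx=3 entry=0x4C007 [P=1 RW=1 US=1 PS=0]
  L1: frame=0x4C idx=1 entry=0x4D007 [P=1 RW=1 US=1 PS=0]
  L2: frame=0x4D idx=20 entry=0x50007 [P=1 RW=1 US=1 PS=0]
  L3: frame=0x50 idx=16 entry=0x54007 [P=1 RW=1 US=1 PS=0]
  ⇒ phys 0x5460F  [4 reads]
#2 VA=0xA87C361DA3C (r,kernel):
  L0: frame=0x3F idx=21 entry=0x55007 [P=1 RW=1 US=1 PS=0]
  L1: frame=0x55 idx=31 entry=0x57007 [P=1 RW=1 US=1 PS=0]
  L2: frame=0x57 idx=27 entry=0x59007 [P=1 RW=1 US=1 PS=0]
  L3: frame=0x59 idx=29 entry=0x5C007 [P=1 RW=1 US=1 PS=0]
  ⇒ phys 0x5CA3C  [4 reads]
#3 VA=0x983C1C1F3A1 (r,kernel):
  L0: frame=0x3F idx=19 entry=0x43007 [P=1 RW=1 US=1 PS=0]
  L1: frame=0x43 idx=15 entry=0x46007 [P=1 RW=1 US=1 PS=0]
  L2: frame=0x46 idx=14 entry=0x49007 [P=1 RW=1 US=1 PS=0]
  L3: frame=0x49 idx=31 entry=0x4B007 [P=1 RW=1 US=1 PS=0]
  ⇒ phys 0x4B3A1  [4 reads]

TLB: [["0xA87C361D", "0x5C"], ["0x983C1C1F", "0x4B"]]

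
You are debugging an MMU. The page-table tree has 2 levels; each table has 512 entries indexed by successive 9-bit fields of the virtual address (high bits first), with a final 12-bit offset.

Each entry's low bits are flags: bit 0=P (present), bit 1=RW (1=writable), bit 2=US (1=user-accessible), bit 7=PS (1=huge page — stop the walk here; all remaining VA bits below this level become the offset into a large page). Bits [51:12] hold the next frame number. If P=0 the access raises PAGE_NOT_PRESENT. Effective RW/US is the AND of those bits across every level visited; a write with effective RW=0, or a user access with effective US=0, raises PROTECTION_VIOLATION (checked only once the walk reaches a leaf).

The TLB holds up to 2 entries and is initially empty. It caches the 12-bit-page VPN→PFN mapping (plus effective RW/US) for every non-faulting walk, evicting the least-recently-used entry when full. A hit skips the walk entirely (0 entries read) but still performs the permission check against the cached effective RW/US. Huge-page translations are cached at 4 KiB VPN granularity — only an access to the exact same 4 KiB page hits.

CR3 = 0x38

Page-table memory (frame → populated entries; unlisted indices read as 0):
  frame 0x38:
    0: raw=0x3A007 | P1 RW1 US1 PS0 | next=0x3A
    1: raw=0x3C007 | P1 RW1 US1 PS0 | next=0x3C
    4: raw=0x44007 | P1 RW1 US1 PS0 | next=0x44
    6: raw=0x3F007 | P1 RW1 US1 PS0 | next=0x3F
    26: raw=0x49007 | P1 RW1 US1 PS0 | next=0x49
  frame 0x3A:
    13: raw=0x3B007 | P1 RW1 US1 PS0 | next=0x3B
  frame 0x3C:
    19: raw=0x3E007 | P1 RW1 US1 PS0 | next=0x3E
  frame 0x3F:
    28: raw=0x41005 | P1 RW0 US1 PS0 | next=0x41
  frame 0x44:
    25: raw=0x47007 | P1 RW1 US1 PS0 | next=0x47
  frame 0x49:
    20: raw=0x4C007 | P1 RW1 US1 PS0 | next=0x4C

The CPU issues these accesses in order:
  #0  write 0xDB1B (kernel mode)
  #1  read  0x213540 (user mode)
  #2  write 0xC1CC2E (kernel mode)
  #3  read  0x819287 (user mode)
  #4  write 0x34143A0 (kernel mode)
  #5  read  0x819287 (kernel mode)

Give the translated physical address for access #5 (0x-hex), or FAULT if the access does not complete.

Per-access translation:
#0 VA=0xDB1B (w,kernel):
  L0 @0x38[0] → 0x3A007  P=1,RW=1,US=1,PS=0
  L1 @0x3A[13] → 0x3B007  P=1,RW=1,US=1,PS=0
  ✓ 0x3BB1B  — 2 lookups
#1 VA=0x213540 (r,user):
  L0 @0x38[1] → 0x3C007  P=1,RW=1,US=1,PS=0
  L1 @0x3C[19] → 0x3E007  P=1,RW=1,US=1,PS=0
  ✓ 0x3E540  — 2 lookups
#2 VA=0xC1CC2E (w,kernel):
  L0 @0x38[6] → 0x3F007  P=1,RW=1,US=1,PS=0
  L1 @0x3F[28] → 0x41005  P=1,RW=0,US=1,PS=0
  ⇒ fault: PROTECTION_VIOLATION  — 2 lookups
#3 VA=0x819287 (r,user):
  L0 @0x38[4] → 0x44007  P=1,RW=1,US=1,PS=0
  L1 @0x44[25] → 0x47007  P=1,RW=1,US=1,PS=0
  ✓ 0x47287  — 2 lookups
#4 VA=0x34143A0 (w,kernel):
  L0 @0x38[26] → 0x49007  P=1,RW=1,US=1,PS=0
  L1 @0x49[20] → 0x4C007  P=1,RW=1,US=1,PS=0
  ✓ 0x4C3A0  — 2 lookups
#5 VA=0x819287 (r,kernel):
  TLB hit vpn=0x819 → PA=0x47287

Access #5 PA: 0x47287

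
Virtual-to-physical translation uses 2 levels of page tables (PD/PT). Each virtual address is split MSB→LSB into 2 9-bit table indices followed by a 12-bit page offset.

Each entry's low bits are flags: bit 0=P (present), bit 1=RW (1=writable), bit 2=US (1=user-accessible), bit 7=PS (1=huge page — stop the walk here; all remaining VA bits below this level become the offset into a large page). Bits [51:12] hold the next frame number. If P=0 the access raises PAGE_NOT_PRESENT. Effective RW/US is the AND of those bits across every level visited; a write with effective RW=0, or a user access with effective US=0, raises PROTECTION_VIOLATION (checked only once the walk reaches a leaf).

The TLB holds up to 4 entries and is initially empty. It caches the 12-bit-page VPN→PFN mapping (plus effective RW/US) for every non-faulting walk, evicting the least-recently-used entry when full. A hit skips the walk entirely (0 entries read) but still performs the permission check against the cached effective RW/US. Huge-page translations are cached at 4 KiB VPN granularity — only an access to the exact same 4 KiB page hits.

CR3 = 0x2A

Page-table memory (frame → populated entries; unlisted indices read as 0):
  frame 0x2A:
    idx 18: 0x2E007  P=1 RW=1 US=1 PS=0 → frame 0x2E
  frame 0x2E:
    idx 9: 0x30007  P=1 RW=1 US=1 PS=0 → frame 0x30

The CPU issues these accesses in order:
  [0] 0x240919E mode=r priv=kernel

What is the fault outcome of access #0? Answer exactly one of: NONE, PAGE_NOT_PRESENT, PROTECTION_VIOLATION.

Walk each access:
#0 VA=0x240919E (r,kernel):
  L0: frame=0x2A idx=18 entry=0x2E007 [P=1 RW=1 US=1 PS=0]
  L1: frame=0x2E idx=9 entry=0x30007 [P=1 RW=1 US=1 PS=0]
  → PA=0x3019E  (2 entries read)

Access #0 fault: NONE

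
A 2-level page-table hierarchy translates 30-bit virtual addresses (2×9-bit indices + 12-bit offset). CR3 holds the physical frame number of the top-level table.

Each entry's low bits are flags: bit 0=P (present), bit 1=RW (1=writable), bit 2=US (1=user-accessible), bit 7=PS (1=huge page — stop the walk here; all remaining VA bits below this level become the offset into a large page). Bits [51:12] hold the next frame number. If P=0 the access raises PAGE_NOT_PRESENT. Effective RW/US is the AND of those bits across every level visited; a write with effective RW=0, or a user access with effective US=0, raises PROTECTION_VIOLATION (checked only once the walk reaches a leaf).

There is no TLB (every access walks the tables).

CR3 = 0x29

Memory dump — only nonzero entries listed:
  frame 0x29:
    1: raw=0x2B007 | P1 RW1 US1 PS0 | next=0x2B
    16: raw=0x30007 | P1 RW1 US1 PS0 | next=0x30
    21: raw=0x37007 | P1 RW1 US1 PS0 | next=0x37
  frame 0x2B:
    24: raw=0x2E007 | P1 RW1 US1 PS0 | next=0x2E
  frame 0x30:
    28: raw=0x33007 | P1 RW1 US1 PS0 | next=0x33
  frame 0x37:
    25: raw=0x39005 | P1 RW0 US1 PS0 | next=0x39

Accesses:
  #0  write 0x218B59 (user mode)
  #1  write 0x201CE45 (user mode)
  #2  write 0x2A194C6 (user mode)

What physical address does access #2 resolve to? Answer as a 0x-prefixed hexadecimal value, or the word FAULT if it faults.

Per-access translation:
#0 VA=0x218B59 (w,user):
  [0] read 0x29 idx=1: raw=0x2B007 flags P=1 W=1 U=1 S=0
  [1] read 0x2B idx=24: raw=0x2E007 flags P=1 W=1 U=1 S=0
  ✓ 0x2EB59  — 2 lookups
#1 VA=0x201CE45 (w,user):
  [0] read 0x29 idx=16: raw=0x30007 flags P=1 W=1 U=1 S=0
  [1] read 0x30 idx=28: raw=0x33007 flags P=1 W=1 U=1 S=0
  ✓ 0x33E45  — 2 lookups
#2 VA=0x2A194C6 (w,user):
  [0] read 0x29 idx=21: raw=0x37007 flags P=1 W=1 U=1 S=0
  [1] read 0x37 idx=25: raw=0x39005 flags P=1 W=0 U=1 S=0
  → PROTECTION_VIOLATION  (2 entries read)

Access #2 PA: FAULT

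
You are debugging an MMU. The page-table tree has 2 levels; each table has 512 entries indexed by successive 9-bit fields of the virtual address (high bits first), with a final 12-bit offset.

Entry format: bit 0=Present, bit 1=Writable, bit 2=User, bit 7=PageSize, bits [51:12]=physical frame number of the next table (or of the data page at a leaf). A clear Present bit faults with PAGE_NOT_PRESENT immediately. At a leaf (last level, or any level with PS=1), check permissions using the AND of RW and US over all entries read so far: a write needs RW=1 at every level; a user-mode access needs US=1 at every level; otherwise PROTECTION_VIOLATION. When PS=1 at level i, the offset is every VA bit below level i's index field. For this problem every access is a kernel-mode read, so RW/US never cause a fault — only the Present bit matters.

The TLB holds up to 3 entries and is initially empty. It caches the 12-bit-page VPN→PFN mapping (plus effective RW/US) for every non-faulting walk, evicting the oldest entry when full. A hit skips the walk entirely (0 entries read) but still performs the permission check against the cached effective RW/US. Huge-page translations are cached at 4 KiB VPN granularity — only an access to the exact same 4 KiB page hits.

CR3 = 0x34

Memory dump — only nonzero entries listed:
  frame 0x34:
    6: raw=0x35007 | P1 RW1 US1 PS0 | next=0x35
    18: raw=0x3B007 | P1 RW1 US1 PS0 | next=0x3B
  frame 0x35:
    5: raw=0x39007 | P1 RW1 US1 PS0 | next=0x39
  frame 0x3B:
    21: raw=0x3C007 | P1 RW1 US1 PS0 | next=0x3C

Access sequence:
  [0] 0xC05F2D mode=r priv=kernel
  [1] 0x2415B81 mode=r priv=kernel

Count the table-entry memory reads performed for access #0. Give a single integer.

Per-access translation:
#0 VA=0xC05F2D (r,kernel):
  [0] read 0x34 idx=6: raw=0x35007 flags P=1 W=1 U=1 S=0
  [1] read 0x35 idx=5: raw=0x39007 flags P=1 W=1 U=1 S=0
  ✓ 0x39F2D  — 2 lookups
#1 VA=0x2415B81 (r,kernel):
  [0] read 0x34 idx=18: raw=0x3B007 flags P=1 W=1 U=1 S=0
  [1] read 0x3B idx=21: raw=0x3C007 flags P=1 W=1 U=1 S=0
  ✓ 0x3CB81  — 2 lookups

Entries read for #0: 2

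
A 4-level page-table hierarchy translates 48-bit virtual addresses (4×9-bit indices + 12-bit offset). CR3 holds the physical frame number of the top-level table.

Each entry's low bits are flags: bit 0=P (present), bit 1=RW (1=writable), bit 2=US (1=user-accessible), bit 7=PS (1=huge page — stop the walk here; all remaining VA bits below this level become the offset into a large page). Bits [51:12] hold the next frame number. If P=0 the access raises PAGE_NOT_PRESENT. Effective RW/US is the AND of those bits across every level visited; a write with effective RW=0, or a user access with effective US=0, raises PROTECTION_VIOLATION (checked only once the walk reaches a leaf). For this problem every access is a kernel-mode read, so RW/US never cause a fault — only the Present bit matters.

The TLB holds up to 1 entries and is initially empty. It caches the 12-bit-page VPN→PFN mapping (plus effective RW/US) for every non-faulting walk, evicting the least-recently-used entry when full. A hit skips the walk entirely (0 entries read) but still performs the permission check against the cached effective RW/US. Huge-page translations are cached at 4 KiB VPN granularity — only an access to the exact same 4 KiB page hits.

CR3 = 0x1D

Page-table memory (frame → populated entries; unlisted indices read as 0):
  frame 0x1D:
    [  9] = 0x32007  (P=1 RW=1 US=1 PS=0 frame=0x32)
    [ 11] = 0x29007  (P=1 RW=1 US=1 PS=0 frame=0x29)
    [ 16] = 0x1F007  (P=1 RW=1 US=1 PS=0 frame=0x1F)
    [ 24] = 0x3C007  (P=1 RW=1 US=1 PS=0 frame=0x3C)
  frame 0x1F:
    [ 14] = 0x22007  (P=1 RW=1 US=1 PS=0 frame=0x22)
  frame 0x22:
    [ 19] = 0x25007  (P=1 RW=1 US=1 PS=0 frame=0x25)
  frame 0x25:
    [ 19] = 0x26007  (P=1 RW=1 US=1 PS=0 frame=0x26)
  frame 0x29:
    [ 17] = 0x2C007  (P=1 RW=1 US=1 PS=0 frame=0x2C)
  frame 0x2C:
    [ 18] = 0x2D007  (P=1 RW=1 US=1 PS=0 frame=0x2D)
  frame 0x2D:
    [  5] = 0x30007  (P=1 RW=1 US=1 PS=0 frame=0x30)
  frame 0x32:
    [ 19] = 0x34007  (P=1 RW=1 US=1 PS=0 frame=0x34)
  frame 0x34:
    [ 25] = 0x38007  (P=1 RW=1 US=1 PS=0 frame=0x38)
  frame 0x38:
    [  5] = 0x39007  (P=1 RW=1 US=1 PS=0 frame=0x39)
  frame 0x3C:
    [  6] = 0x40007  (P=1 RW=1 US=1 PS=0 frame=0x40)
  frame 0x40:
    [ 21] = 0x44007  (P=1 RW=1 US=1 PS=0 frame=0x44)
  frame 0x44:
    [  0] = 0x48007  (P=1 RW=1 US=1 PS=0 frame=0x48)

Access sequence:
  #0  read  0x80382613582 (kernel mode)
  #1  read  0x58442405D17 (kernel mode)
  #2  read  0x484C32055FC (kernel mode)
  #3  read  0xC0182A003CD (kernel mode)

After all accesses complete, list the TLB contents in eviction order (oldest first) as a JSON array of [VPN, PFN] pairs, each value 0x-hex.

Per-access translation:
#0 VA=0x80382613582 (r,kernel):
  [0] read 0x1D idx=16: raw=0x1F007 flags P=1 W=1 U=1 S=0
  [1] read 0x1F idx=14: raw=0x22007 flags P=1 W=1 U=1 S=0
  [2] read 0x22 idx=19: raw=0x25007 flags P=1 W=1 U=1 S=0
  [3] read 0x25 idx=19: raw=0x26007 flags P=1 W=1 U=1 S=0
  → PA=0x26582  (4 entries read)
#1 VA=0x58442405D17 (r,kernel):
  [0] read 0x1D idx=11: raw=0x29007 flags P=1 W=1 U=1 S=0
  [1] read 0x29 idx=17: raw=0x2C007 flags P=1 W=1 U=1 S=0
  [2] read 0x2C idx=18: raw=0x2D007 flags P=1 W=1 U=1 S=0
  [3] read 0x2D idx=5: raw=0x30007 flags P=1 W=1 U=1 S=0
  → PA=0x30D17  (4 entries read)
#2 VA=0x484C32055FC (r,kernel):
  [0] read 0x1D idx=9: raw=0x32007 flags P=1 W=1 U=1 S=0
  [1] read 0x32 idx=19: raw=0x34007 flags P=1 W=1 U=1 S=0
  [2] read 0x34 idx=25: raw=0x38007 flags P=1 W=1 U=1 S=0
  [3] read 0x38 idx=5: raw=0x39007 flags P=1 W=1 U=1 S=0
  → PA=0x395FC  (4 entries read)
#3 VA=0xC0182A003CD (r,kernel):
  [0] read 0x1D idx=24: raw=0x3C007 flags P=1 W=1 U=1 S=0
  [1] read 0x3C idx=6: raw=0x40007 flags P=1 W=1 U=1 S=0
  [2] read 0x40 idx=21: raw=0x44007 flags P=1 W=1 U=1 S=0
  [3] read 0x44 idx=0: raw=0x48007 flags P=1 W=1 U=1 S=0
  → PA=0x483CD  (4 entries read)

TLB: [["0xC0182A00", "0x48"]]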